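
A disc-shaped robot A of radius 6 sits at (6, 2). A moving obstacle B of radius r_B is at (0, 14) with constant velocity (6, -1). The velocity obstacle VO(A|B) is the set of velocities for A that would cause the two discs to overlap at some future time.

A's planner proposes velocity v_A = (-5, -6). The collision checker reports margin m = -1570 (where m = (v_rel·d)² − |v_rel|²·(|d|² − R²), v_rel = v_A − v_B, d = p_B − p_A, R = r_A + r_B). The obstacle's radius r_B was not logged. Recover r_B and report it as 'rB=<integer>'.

m = -1570
d = (-6, 12);  v_rel = (-11, -5),  |v_rel|² = 146
v_rel×d = (-11)·(12) − (-5)·(-6) = -162
since m = R²·146 − (-162)²:  R² = (26244 + -1570) / 146 = 169
R = √169 = 13  ⇒  r_B = 13 − 6 = 7

rB=7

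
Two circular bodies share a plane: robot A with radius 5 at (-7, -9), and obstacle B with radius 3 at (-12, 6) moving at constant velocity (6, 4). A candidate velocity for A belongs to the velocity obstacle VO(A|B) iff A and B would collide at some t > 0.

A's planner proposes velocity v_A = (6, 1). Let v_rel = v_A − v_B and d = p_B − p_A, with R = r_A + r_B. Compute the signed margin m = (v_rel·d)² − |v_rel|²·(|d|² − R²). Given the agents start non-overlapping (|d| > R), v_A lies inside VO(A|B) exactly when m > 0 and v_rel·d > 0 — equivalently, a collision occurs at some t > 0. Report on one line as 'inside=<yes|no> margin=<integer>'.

d = (-5, 15),  |d|² = 250;  R = 5+3 = 8,  c = 250−8² = 186
v_rel = (0, -3),  |v_rel|² = 9;  v_rel·d = (0)·(-5) + (-3)·(15) = -45
9·t² + 90·t + 186 = 0  ⇒  m = (-45)² − 9·186 = 351
m = 351 > 0,  v_rel·d = -45 < 0  ⇒  outside

inside=no margin=351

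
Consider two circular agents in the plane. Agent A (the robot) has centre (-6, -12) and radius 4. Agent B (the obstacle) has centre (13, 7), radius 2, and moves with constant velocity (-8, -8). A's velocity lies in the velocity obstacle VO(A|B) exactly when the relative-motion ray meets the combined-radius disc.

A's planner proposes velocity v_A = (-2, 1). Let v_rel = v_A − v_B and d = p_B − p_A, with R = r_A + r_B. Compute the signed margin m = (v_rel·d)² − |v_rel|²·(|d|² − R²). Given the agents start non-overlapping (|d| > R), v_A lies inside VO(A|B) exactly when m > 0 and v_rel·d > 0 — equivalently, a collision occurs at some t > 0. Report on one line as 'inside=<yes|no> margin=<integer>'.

d = (19, 19),  |d|² = 722;  R = 4+2 = 6,  c = 722−6² = 686
v_rel = (6, 9),  |v_rel|² = 117;  v_rel·d = (6)·(19) + (9)·(19) = 285
117·t² − 570·t + 686 = 0  ⇒  m = 285² − 117·686 = 963
m = 963 > 0,  v_rel·d = 285 > 0  ⇒  inside

inside=yes margin=963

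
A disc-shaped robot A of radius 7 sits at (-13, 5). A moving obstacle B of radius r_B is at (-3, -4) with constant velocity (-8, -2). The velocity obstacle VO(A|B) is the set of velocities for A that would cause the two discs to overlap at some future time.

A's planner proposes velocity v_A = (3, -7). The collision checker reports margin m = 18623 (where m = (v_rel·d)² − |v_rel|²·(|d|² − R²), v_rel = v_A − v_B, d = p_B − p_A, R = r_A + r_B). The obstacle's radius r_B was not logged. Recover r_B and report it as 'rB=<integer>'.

m = 18623
d = (10, -9);  v_rel = (11, -5),  |v_rel|² = 146
v_rel×d = (11)·(-9) − (-5)·(10) = -49
since m = R²·146 − (-49)²:  R² = (2401 + 18623) / 146 = 144
R = √144 = 12  ⇒  r_B = 12 − 7 = 5

rB=5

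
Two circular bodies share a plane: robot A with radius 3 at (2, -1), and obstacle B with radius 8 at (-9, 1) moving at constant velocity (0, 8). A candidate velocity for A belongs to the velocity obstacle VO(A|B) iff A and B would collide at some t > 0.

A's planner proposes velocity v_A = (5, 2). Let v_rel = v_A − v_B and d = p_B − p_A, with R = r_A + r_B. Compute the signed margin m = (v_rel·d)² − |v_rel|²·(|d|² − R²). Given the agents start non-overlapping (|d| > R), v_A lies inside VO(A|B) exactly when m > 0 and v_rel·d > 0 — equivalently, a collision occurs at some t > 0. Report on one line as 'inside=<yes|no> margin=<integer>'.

d = (-11, 2),  |d|² = 125;  R = 3+8 = 11,  c = 125−11² = 4
v_rel = (5, -6),  |v_rel|² = 61;  v_rel·d = (5)·(-11) + (-6)·(2) = -67
61·t² + 134·t + 4 = 0  ⇒  m = (-67)² − 61·4 = 4245
m = 4245 > 0,  v_rel·d = -67 < 0  ⇒  outside

inside=no margin=4245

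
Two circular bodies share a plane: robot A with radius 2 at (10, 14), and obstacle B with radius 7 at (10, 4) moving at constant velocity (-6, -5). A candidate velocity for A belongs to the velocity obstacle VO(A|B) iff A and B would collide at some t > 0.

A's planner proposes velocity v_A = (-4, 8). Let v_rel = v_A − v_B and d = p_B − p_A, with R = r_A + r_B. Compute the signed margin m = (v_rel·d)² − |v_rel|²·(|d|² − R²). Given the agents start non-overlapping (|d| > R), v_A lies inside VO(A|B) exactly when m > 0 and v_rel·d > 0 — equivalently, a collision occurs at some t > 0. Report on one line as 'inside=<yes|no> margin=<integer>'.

d = (0, -10),  |d|² = 100;  R = 2+7 = 9,  c = 100−9² = 19
v_rel = (2, 13),  |v_rel|² = 173;  v_rel·d = (2)·(0) + (13)·(-10) = -130
173·t² + 260·t + 19 = 0  ⇒  m = (-130)² − 173·19 = 13613
m = 13613 > 0,  v_rel·d = -130 < 0  ⇒  outside

inside=no margin=13613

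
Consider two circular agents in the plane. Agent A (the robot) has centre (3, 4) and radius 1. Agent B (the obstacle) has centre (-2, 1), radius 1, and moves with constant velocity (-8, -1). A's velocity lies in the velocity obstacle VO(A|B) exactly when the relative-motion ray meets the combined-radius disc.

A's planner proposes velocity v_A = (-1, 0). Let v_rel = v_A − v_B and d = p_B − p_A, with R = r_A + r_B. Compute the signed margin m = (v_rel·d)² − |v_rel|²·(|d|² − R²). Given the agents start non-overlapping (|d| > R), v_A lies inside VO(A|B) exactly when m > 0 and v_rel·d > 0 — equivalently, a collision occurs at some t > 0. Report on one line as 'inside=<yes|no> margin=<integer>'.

d = (-5, -3),  |d|² = 34;  R = 1+1 = 2,  c = 34−2² = 30
v_rel = (7, 1),  |v_rel|² = 50;  v_rel·d = (7)·(-5) + (1)·(-3) = -38
50·t² + 76·t + 30 = 0  ⇒  m = (-38)² − 50·30 = -56
m = -56 < 0,  v_rel·d = -38 < 0  ⇒  outside

inside=no margin=-56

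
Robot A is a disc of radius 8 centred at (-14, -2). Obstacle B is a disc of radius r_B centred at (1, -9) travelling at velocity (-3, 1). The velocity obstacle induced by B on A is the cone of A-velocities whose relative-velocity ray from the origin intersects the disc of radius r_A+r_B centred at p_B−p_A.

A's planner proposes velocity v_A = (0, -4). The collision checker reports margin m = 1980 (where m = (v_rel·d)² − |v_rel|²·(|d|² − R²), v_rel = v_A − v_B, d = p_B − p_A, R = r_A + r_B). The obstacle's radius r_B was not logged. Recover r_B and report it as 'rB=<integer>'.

m = 1980
d = (15, -7);  v_rel = (3, -5),  |v_rel|² = 34
v_rel×d = (3)·(-7) − (-5)·(15) = 54
since m = R²·34 − 54²:  R² = (2916 + 1980) / 34 = 144
R = √144 = 12  ⇒  r_B = 12 − 8 = 4

rB=4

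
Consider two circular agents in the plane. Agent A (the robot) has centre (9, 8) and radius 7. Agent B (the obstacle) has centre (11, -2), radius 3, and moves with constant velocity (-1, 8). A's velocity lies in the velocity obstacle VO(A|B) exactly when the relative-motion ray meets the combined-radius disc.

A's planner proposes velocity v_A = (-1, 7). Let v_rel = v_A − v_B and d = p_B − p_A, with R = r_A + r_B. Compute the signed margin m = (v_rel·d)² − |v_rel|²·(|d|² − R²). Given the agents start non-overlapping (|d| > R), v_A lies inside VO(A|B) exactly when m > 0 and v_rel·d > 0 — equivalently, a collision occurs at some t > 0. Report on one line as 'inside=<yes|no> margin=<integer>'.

d = (2, -10),  |d|² = 104;  R = 7+3 = 10,  c = 104−10² = 4
v_rel = (0, -1),  |v_rel|² = 1;  v_rel·d = (0)·(2) + (-1)·(-10) = 10
1·t² − 20·t + 4 = 0  ⇒  m = 10² − 1·4 = 96
m = 96 > 0,  v_rel·d = 10 > 0  ⇒  inside

inside=yes margin=96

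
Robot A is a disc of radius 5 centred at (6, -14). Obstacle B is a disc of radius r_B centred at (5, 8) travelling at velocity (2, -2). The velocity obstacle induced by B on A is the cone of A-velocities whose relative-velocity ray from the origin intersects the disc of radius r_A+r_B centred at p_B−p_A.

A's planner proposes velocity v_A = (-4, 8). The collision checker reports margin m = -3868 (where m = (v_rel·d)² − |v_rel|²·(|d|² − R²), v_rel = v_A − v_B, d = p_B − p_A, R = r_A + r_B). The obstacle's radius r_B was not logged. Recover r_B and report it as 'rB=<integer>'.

m = -3868
d = (-1, 22);  v_rel = (-6, 10),  |v_rel|² = 136
v_rel×d = (-6)·(22) − (10)·(-1) = -122
since m = R²·136 − (-122)²:  R² = (14884 + -3868) / 136 = 81
R = √81 = 9  ⇒  r_B = 9 − 5 = 4

rB=4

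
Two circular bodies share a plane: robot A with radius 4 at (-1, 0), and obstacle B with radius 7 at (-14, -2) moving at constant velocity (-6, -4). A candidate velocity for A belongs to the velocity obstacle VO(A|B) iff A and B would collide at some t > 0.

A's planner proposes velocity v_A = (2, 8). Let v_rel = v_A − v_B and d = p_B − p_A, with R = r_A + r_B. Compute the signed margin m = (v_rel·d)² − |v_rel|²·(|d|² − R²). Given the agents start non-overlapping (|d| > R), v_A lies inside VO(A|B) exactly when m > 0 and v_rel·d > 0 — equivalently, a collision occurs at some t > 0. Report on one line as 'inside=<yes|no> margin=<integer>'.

d = (-13, -2),  |d|² = 173;  R = 4+7 = 11,  c = 173−11² = 52
v_rel = (8, 12),  |v_rel|² = 208;  v_rel·d = (8)·(-13) + (12)·(-2) = -128
208·t² + 256·t + 52 = 0  ⇒  m = (-128)² − 208·52 = 5568
m = 5568 > 0,  v_rel·d = -128 < 0  ⇒  outside

inside=no margin=5568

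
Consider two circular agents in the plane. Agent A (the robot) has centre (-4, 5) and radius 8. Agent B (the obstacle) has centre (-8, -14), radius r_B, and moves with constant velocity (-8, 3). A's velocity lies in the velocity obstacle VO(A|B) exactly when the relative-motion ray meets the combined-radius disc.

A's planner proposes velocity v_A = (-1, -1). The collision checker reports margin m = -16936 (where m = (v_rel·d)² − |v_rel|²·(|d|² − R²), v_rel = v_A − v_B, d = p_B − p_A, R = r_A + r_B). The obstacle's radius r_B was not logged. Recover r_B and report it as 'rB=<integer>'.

m = -16936
d = (-4, -19);  v_rel = (7, -4),  |v_rel|² = 65
v_rel×d = (7)·(-19) − (-4)·(-4) = -149
since m = R²·65 − (-149)²:  R² = (22201 + -16936) / 65 = 81
R = √81 = 9  ⇒  r_B = 9 − 8 = 1

rB=1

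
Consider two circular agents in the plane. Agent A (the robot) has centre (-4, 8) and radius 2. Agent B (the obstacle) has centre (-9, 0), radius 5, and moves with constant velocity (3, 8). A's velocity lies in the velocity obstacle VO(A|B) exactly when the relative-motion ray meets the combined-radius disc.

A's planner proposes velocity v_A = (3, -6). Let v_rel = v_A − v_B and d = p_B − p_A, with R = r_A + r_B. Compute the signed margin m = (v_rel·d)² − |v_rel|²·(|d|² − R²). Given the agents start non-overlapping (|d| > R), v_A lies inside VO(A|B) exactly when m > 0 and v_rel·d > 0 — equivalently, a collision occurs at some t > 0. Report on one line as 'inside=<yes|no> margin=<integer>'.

d = (-5, -8),  |d|² = 89;  R = 2+5 = 7,  c = 89−7² = 40
v_rel = (0, -14),  |v_rel|² = 196;  v_rel·d = (0)·(-5) + (-14)·(-8) = 112
196·t² − 224·t + 40 = 0  ⇒  m = 112² − 196·40 = 4704
m = 4704 > 0,  v_rel·d = 112 > 0  ⇒  inside

inside=yes margin=4704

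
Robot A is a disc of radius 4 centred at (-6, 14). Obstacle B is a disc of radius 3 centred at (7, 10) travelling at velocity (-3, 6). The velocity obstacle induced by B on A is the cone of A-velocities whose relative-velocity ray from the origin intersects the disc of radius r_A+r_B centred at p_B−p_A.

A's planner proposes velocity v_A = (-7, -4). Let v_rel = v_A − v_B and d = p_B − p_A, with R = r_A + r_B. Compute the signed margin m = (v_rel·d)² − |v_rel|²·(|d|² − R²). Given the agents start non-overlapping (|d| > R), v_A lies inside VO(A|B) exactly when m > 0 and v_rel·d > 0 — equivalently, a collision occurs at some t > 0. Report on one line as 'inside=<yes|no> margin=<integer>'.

d = (13, -4),  |d|² = 185;  R = 4+3 = 7,  c = 185−7² = 136
v_rel = (-4, -10),  |v_rel|² = 116;  v_rel·d = (-4)·(13) + (-10)·(-4) = -12
116·t² + 24·t + 136 = 0  ⇒  m = (-12)² − 116·136 = -15632
m = -15632 < 0,  v_rel·d = -12 < 0  ⇒  outside

inside=no margin=-15632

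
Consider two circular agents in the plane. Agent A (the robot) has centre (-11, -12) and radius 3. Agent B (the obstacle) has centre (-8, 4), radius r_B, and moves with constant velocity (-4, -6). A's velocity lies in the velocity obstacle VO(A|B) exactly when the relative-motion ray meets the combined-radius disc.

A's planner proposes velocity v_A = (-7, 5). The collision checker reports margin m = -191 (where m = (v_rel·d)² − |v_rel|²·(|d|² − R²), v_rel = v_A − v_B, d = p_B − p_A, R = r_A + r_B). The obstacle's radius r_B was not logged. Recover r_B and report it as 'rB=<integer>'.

m = -191
d = (3, 16);  v_rel = (-3, 11),  |v_rel|² = 130
v_rel×d = (-3)·(16) − (11)·(3) = -81
since m = R²·130 − (-81)²:  R² = (6561 + -191) / 130 = 49
R = √49 = 7  ⇒  r_B = 7 − 3 = 4

rB=4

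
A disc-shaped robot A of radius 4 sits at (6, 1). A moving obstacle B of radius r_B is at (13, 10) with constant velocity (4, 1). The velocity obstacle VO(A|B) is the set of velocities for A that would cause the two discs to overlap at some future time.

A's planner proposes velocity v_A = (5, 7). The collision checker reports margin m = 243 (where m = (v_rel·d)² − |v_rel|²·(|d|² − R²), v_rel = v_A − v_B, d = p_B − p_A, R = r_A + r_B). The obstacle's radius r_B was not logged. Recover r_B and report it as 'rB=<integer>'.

m = 243
d = (7, 9);  v_rel = (1, 6),  |v_rel|² = 37
v_rel×d = (1)·(9) − (6)·(7) = -33
since m = R²·37 − (-33)²:  R² = (1089 + 243) / 37 = 36
R = √36 = 6  ⇒  r_B = 6 − 4 = 2

rB=2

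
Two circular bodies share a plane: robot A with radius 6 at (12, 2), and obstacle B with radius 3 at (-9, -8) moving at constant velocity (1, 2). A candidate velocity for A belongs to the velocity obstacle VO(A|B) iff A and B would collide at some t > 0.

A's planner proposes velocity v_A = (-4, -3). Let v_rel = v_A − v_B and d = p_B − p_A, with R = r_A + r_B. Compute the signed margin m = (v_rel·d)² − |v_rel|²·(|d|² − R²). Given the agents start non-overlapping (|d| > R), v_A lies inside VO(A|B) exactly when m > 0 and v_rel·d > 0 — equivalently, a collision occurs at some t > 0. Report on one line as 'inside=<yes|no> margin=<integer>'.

d = (-21, -10),  |d|² = 541;  R = 6+3 = 9,  c = 541−9² = 460
v_rel = (-5, -5),  |v_rel|² = 50;  v_rel·d = (-5)·(-21) + (-5)·(-10) = 155
50·t² − 310·t + 460 = 0  ⇒  m = 155² − 50·460 = 1025
m = 1025 > 0,  v_rel·d = 155 > 0  ⇒  inside

inside=yes margin=1025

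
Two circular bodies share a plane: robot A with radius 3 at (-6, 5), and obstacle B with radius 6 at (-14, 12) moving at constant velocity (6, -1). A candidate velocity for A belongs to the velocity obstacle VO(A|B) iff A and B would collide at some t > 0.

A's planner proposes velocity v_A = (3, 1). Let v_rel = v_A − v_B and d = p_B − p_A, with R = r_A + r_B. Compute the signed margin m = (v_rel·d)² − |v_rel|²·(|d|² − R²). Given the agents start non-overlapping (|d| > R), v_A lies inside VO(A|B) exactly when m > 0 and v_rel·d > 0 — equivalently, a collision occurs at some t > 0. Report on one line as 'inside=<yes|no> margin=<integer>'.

d = (-8, 7),  |d|² = 113;  R = 3+6 = 9,  c = 113−9² = 32
v_rel = (-3, 2),  |v_rel|² = 13;  v_rel·d = (-3)·(-8) + (2)·(7) = 38
13·t² − 76·t + 32 = 0  ⇒  m = 38² − 13·32 = 1028
m = 1028 > 0,  v_rel·d = 38 > 0  ⇒  inside

inside=yes margin=1028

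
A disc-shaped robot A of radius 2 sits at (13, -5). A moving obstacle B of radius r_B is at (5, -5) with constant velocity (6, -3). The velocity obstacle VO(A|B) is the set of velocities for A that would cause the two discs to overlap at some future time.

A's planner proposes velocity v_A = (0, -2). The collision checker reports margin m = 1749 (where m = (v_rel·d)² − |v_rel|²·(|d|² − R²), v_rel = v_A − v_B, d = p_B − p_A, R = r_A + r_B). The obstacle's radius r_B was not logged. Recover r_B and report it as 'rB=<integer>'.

m = 1749
d = (-8, 0);  v_rel = (-6, 1),  |v_rel|² = 37
v_rel×d = (-6)·(0) − (1)·(-8) = 8
since m = R²·37 − 8²:  R² = (64 + 1749) / 37 = 49
R = √49 = 7  ⇒  r_B = 7 − 2 = 5

rB=5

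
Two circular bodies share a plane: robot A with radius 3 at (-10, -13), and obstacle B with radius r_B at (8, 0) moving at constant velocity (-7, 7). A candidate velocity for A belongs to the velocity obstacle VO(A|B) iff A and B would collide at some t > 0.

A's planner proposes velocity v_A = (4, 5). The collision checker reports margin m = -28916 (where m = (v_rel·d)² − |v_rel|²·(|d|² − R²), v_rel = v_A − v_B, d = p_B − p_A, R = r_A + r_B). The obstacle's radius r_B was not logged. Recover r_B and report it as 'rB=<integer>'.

m = -28916
d = (18, 13);  v_rel = (11, -2),  |v_rel|² = 125
v_rel×d = (11)·(13) − (-2)·(18) = 179
since m = R²·125 − 179²:  R² = (32041 + -28916) / 125 = 25
R = √25 = 5  ⇒  r_B = 5 − 3 = 2

rB=2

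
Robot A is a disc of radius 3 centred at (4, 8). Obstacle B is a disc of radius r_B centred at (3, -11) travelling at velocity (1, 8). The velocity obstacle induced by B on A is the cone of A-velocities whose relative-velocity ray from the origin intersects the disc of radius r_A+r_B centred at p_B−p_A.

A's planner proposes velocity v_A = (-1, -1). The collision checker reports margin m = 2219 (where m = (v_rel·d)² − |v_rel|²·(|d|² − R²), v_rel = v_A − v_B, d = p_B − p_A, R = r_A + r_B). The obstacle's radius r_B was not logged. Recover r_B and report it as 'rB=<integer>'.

m = 2219
d = (-1, -19);  v_rel = (-2, -9),  |v_rel|² = 85
v_rel×d = (-2)·(-19) − (-9)·(-1) = 29
since m = R²·85 − 29²:  R² = (841 + 2219) / 85 = 36
R = √36 = 6  ⇒  r_B = 6 − 3 = 3

rB=3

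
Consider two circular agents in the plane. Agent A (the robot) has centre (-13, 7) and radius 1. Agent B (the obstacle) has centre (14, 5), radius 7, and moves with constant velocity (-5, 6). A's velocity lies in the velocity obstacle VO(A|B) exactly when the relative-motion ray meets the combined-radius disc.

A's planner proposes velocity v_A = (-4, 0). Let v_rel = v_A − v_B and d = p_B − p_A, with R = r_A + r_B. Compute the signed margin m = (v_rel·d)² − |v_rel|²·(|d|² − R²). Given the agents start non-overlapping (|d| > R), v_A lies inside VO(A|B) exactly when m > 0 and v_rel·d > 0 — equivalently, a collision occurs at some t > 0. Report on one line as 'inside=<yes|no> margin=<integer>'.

d = (27, -2),  |d|² = 733;  R = 1+7 = 8,  c = 733−8² = 669
v_rel = (1, -6),  |v_rel|² = 37;  v_rel·d = (1)·(27) + (-6)·(-2) = 39
37·t² − 78·t + 669 = 0  ⇒  m = 39² − 37·669 = -23232
m = -23232 < 0,  v_rel·d = 39 > 0  ⇒  outside

inside=no margin=-23232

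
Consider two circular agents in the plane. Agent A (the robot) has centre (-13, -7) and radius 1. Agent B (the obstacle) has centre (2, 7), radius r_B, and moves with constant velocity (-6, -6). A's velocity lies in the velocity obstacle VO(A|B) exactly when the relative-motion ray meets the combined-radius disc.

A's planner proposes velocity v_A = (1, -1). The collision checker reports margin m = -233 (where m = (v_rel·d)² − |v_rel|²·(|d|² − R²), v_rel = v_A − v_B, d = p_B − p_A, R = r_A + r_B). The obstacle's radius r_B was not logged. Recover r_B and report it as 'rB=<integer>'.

m = -233
d = (15, 14);  v_rel = (7, 5),  |v_rel|² = 74
v_rel×d = (7)·(14) − (5)·(15) = 23
since m = R²·74 − 23²:  R² = (529 + -233) / 74 = 4
R = √4 = 2  ⇒  r_B = 2 − 1 = 1

rB=1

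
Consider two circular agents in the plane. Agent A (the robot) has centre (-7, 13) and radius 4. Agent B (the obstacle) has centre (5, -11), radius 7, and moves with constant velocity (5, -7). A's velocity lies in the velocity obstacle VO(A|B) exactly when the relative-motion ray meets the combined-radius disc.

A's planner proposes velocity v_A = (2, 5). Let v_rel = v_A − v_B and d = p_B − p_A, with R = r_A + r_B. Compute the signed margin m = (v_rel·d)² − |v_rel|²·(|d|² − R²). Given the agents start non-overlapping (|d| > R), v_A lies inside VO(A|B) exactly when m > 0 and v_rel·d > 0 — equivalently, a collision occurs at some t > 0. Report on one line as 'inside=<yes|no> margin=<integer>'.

d = (12, -24),  |d|² = 720;  R = 4+7 = 11,  c = 720−11² = 599
v_rel = (-3, 12),  |v_rel|² = 153;  v_rel·d = (-3)·(12) + (12)·(-24) = -324
153·t² + 648·t + 599 = 0  ⇒  m = (-324)² − 153·599 = 13329
m = 13329 > 0,  v_rel·d = -324 < 0  ⇒  outside

inside=no margin=13329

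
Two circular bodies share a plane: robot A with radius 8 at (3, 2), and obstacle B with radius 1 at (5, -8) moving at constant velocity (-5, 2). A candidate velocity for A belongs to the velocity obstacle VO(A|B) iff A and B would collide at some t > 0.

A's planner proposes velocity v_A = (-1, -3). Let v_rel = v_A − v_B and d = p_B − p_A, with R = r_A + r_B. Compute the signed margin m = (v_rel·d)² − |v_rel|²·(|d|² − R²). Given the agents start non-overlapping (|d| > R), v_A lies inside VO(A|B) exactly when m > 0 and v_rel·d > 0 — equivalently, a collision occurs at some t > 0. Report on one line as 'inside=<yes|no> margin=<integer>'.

d = (2, -10),  |d|² = 104;  R = 8+1 = 9,  c = 104−9² = 23
v_rel = (4, -5),  |v_rel|² = 41;  v_rel·d = (4)·(2) + (-5)·(-10) = 58
41·t² − 116·t + 23 = 0  ⇒  m = 58² − 41·23 = 2421
m = 2421 > 0,  v_rel·d = 58 > 0  ⇒  inside

inside=yes margin=2421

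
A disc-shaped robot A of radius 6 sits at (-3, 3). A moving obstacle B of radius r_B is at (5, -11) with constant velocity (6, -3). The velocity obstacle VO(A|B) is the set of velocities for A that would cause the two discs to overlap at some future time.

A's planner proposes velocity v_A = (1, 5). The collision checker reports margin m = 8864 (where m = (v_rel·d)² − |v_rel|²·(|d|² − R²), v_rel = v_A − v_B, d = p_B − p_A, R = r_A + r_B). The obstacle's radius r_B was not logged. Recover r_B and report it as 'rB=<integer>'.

m = 8864
d = (8, -14);  v_rel = (-5, 8),  |v_rel|² = 89
v_rel×d = (-5)·(-14) − (8)·(8) = 6
since m = R²·89 − 6²:  R² = (36 + 8864) / 89 = 100
R = √100 = 10  ⇒  r_B = 10 − 6 = 4

rB=4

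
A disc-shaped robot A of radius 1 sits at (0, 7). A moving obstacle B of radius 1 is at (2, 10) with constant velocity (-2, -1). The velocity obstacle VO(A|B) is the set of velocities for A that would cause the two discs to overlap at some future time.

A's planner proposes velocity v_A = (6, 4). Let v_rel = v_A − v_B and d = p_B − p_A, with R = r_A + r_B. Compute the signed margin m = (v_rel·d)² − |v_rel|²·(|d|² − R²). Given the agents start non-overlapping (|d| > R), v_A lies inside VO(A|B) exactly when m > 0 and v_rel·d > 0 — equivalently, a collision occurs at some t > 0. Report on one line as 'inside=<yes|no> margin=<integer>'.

d = (2, 3),  |d|² = 13;  R = 1+1 = 2,  c = 13−2² = 9
v_rel = (8, 5),  |v_rel|² = 89;  v_rel·d = (8)·(2) + (5)·(3) = 31
89·t² − 62·t + 9 = 0  ⇒  m = 31² − 89·9 = 160
m = 160 > 0,  v_rel·d = 31 > 0  ⇒  inside

inside=yes margin=160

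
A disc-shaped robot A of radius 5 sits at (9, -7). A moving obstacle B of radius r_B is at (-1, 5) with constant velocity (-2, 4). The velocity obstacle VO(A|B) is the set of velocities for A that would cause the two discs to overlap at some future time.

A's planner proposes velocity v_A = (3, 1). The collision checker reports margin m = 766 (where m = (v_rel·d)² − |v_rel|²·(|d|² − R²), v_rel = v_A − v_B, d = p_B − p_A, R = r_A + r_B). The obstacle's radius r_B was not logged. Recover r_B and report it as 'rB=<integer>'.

m = 766
d = (-10, 12);  v_rel = (5, -3),  |v_rel|² = 34
v_rel×d = (5)·(12) − (-3)·(-10) = 30
since m = R²·34 − 30²:  R² = (900 + 766) / 34 = 49
R = √49 = 7  ⇒  r_B = 7 − 5 = 2

rB=2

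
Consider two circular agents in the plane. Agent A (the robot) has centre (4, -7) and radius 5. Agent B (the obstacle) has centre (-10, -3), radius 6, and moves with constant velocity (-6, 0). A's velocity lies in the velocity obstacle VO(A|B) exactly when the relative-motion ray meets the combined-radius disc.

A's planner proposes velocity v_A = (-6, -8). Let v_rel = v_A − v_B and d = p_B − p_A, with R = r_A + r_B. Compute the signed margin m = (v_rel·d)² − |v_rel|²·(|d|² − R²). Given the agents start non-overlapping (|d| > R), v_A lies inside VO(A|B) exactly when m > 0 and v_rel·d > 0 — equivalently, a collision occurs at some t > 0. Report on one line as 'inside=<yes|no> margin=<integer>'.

d = (-14, 4),  |d|² = 212;  R = 5+6 = 11,  c = 212−11² = 91
v_rel = (0, -8),  |v_rel|² = 64;  v_rel·d = (0)·(-14) + (-8)·(4) = -32
64·t² + 64·t + 91 = 0  ⇒  m = (-32)² − 64·91 = -4800
m = -4800 < 0,  v_rel·d = -32 < 0  ⇒  outside

inside=no margin=-4800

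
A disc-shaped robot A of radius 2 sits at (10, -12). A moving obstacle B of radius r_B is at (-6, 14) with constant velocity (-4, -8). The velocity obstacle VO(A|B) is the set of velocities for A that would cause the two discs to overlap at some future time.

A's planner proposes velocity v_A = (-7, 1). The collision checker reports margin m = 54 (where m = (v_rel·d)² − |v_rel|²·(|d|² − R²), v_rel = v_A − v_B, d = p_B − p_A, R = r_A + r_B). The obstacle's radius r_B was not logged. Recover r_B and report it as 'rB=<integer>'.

m = 54
d = (-16, 26);  v_rel = (-3, 9),  |v_rel|² = 90
v_rel×d = (-3)·(26) − (9)·(-16) = 66
since m = R²·90 − 66²:  R² = (4356 + 54) / 90 = 49
R = √49 = 7  ⇒  r_B = 7 − 2 = 5

rB=5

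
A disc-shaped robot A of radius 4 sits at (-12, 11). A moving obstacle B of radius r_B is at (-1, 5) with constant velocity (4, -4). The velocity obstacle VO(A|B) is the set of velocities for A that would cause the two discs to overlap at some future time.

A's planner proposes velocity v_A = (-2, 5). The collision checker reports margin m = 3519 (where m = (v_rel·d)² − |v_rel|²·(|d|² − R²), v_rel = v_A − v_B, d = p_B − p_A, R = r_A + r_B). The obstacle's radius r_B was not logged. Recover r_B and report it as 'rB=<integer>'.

m = 3519
d = (11, -6);  v_rel = (-6, 9),  |v_rel|² = 117
v_rel×d = (-6)·(-6) − (9)·(11) = -63
since m = R²·117 − (-63)²:  R² = (3969 + 3519) / 117 = 64
R = √64 = 8  ⇒  r_B = 8 − 4 = 4

rB=4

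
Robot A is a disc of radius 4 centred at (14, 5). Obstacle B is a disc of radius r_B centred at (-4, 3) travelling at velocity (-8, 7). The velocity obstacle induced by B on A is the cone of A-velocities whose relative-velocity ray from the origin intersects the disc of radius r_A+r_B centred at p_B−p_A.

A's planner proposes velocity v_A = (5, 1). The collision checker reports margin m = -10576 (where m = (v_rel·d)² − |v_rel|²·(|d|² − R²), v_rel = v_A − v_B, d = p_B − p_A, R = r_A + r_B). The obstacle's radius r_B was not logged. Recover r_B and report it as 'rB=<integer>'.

m = -10576
d = (-18, -2);  v_rel = (13, -6),  |v_rel|² = 205
v_rel×d = (13)·(-2) − (-6)·(-18) = -134
since m = R²·205 − (-134)²:  R² = (17956 + -10576) / 205 = 36
R = √36 = 6  ⇒  r_B = 6 − 4 = 2

rB=2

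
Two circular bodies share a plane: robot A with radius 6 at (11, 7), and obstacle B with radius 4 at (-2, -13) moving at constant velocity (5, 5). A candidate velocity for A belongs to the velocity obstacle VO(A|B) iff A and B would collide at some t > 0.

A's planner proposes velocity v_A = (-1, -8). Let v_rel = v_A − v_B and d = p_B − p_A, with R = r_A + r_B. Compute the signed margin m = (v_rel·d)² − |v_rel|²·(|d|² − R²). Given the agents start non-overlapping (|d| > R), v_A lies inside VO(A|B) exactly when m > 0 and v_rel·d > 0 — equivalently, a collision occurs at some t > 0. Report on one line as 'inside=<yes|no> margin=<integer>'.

d = (-13, -20),  |d|² = 569;  R = 6+4 = 10,  c = 569−10² = 469
v_rel = (-6, -13),  |v_rel|² = 205;  v_rel·d = (-6)·(-13) + (-13)·(-20) = 338
205·t² − 676·t + 469 = 0  ⇒  m = 338² − 205·469 = 18099
m = 18099 > 0,  v_rel·d = 338 > 0  ⇒  inside

inside=yes margin=18099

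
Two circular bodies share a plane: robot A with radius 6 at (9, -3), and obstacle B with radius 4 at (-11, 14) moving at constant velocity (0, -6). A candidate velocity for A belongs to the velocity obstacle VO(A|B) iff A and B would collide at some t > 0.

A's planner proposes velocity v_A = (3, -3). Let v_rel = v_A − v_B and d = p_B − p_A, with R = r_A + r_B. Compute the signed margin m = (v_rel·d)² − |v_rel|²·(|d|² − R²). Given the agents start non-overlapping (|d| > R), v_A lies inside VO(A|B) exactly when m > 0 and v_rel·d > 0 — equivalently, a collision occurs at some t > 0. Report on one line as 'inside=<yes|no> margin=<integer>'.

d = (-20, 17),  |d|² = 689;  R = 6+4 = 10,  c = 689−10² = 589
v_rel = (3, 3),  |v_rel|² = 18;  v_rel·d = (3)·(-20) + (3)·(17) = -9
18·t² + 18·t + 589 = 0  ⇒  m = (-9)² − 18·589 = -10521
m = -10521 < 0,  v_rel·d = -9 < 0  ⇒  outside

inside=no margin=-10521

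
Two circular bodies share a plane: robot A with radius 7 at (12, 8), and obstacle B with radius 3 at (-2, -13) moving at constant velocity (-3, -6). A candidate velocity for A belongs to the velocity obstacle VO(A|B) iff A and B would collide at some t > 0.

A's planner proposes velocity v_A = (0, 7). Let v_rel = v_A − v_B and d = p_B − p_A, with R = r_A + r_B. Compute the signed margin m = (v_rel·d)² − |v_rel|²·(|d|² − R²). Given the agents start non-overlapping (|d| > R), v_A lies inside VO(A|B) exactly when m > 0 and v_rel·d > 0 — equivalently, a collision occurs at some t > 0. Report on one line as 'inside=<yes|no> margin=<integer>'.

d = (-14, -21),  |d|² = 637;  R = 7+3 = 10,  c = 637−10² = 537
v_rel = (3, 13),  |v_rel|² = 178;  v_rel·d = (3)·(-14) + (13)·(-21) = -315
178·t² + 630·t + 537 = 0  ⇒  m = (-315)² − 178·537 = 3639
m = 3639 > 0,  v_rel·d = -315 < 0  ⇒  outside

inside=no margin=3639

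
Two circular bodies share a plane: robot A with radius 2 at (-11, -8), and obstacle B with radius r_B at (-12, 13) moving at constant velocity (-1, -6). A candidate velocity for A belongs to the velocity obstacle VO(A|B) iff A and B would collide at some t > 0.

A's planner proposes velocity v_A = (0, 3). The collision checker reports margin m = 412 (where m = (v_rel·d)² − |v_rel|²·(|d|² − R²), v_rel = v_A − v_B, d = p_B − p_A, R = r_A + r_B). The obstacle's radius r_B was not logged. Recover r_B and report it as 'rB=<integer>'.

m = 412
d = (-1, 21);  v_rel = (1, 9),  |v_rel|² = 82
v_rel×d = (1)·(21) − (9)·(-1) = 30
since m = R²·82 − 30²:  R² = (900 + 412) / 82 = 16
R = √16 = 4  ⇒  r_B = 4 − 2 = 2

rB=2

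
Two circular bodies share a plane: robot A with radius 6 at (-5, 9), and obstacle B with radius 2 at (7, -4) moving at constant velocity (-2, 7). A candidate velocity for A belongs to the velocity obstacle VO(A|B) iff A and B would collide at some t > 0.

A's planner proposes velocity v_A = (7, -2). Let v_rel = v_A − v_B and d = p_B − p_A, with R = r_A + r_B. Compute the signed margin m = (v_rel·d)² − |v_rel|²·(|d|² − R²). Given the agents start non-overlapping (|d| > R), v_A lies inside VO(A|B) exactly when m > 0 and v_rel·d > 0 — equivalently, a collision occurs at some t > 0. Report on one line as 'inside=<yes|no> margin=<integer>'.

d = (12, -13),  |d|² = 313;  R = 6+2 = 8,  c = 313−8² = 249
v_rel = (9, -9),  |v_rel|² = 162;  v_rel·d = (9)·(12) + (-9)·(-13) = 225
162·t² − 450·t + 249 = 0  ⇒  m = 225² − 162·249 = 10287
m = 10287 > 0,  v_rel·d = 225 > 0  ⇒  inside

inside=yes margin=10287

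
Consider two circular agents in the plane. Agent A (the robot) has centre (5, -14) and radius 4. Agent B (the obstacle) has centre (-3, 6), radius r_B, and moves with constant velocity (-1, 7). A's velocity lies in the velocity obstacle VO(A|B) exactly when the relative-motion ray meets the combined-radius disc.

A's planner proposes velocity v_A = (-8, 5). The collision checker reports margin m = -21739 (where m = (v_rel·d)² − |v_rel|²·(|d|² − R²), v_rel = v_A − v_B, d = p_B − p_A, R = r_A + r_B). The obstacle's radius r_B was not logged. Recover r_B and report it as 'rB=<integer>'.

m = -21739
d = (-8, 20);  v_rel = (-7, -2),  |v_rel|² = 53
v_rel×d = (-7)·(20) − (-2)·(-8) = -156
since m = R²·53 − (-156)²:  R² = (24336 + -21739) / 53 = 49
R = √49 = 7  ⇒  r_B = 7 − 4 = 3

rB=3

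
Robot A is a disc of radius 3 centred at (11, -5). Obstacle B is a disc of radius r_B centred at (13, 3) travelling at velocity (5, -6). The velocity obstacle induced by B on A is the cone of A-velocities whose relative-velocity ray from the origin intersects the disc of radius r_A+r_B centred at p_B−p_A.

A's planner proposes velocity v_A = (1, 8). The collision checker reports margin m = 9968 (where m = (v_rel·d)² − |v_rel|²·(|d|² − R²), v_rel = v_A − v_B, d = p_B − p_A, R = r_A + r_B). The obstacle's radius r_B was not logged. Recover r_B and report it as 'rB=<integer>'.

m = 9968
d = (2, 8);  v_rel = (-4, 14),  |v_rel|² = 212
v_rel×d = (-4)·(8) − (14)·(2) = -60
since m = R²·212 − (-60)²:  R² = (3600 + 9968) / 212 = 64
R = √64 = 8  ⇒  r_B = 8 − 3 = 5

rB=5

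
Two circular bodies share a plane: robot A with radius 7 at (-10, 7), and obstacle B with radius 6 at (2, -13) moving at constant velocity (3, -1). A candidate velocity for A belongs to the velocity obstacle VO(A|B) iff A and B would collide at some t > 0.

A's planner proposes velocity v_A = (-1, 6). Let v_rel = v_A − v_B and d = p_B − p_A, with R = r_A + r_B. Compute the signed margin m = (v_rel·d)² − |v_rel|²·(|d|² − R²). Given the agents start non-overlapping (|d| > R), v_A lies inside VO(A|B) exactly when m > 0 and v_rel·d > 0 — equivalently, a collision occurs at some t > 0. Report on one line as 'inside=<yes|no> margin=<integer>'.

d = (12, -20),  |d|² = 544;  R = 7+6 = 13,  c = 544−13² = 375
v_rel = (-4, 7),  |v_rel|² = 65;  v_rel·d = (-4)·(12) + (7)·(-20) = -188
65·t² + 376·t + 375 = 0  ⇒  m = (-188)² − 65·375 = 10969
m = 10969 > 0,  v_rel·d = -188 < 0  ⇒  outside

inside=no margin=10969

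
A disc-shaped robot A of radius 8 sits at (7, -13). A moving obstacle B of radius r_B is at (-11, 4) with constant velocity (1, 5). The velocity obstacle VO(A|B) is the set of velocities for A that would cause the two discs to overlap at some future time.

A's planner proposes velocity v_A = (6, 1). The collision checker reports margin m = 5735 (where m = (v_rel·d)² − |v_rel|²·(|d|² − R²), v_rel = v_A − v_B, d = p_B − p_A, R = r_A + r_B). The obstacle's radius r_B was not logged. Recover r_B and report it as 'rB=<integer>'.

m = 5735
d = (-18, 17);  v_rel = (5, -4),  |v_rel|² = 41
v_rel×d = (5)·(17) − (-4)·(-18) = 13
since m = R²·41 − 13²:  R² = (169 + 5735) / 41 = 144
R = √144 = 12  ⇒  r_B = 12 − 8 = 4

rB=4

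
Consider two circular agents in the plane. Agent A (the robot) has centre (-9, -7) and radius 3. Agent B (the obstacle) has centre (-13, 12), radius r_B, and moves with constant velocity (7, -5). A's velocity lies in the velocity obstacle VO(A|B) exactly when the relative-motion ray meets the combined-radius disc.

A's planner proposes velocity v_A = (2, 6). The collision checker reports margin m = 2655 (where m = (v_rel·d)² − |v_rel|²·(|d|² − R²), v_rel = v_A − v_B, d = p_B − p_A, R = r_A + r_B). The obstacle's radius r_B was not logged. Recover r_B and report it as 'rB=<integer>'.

m = 2655
d = (-4, 19);  v_rel = (-5, 11),  |v_rel|² = 146
v_rel×d = (-5)·(19) − (11)·(-4) = -51
since m = R²·146 − (-51)²:  R² = (2601 + 2655) / 146 = 36
R = √36 = 6  ⇒  r_B = 6 − 3 = 3

rB=3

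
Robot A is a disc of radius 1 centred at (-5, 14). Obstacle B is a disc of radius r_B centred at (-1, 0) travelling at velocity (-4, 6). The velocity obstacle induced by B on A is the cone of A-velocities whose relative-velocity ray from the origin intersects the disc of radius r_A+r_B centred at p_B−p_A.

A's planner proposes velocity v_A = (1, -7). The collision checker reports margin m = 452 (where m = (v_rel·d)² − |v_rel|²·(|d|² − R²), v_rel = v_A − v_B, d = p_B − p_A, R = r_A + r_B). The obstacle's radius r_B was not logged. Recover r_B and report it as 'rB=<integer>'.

m = 452
d = (4, -14);  v_rel = (5, -13),  |v_rel|² = 194
v_rel×d = (5)·(-14) − (-13)·(4) = -18
since m = R²·194 − (-18)²:  R² = (324 + 452) / 194 = 4
R = √4 = 2  ⇒  r_B = 2 − 1 = 1

rB=1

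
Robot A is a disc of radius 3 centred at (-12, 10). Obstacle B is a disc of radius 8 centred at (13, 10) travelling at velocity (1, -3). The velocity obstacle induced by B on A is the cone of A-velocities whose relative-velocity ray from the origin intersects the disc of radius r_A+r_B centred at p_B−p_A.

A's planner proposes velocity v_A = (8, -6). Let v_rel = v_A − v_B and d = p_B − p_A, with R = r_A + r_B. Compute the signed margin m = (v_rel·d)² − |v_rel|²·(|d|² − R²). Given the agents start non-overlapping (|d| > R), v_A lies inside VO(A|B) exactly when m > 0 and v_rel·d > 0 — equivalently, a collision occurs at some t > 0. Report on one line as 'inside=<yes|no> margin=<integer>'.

d = (25, 0),  |d|² = 625;  R = 3+8 = 11,  c = 625−11² = 504
v_rel = (7, -3),  |v_rel|² = 58;  v_rel·d = (7)·(25) + (-3)·(0) = 175
58·t² − 350·t + 504 = 0  ⇒  m = 175² − 58·504 = 1393
m = 1393 > 0,  v_rel·d = 175 > 0  ⇒  inside

inside=yes margin=1393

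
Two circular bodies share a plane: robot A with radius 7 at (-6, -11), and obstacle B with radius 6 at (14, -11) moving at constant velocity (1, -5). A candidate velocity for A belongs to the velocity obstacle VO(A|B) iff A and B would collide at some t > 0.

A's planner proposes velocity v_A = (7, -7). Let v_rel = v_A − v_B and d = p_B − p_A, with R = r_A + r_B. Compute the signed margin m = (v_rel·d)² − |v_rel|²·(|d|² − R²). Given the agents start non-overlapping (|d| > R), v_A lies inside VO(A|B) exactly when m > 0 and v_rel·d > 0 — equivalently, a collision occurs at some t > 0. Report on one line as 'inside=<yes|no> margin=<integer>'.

d = (20, 0),  |d|² = 400;  R = 7+6 = 13,  c = 400−13² = 231
v_rel = (6, -2),  |v_rel|² = 40;  v_rel·d = (6)·(20) + (-2)·(0) = 120
40·t² − 240·t + 231 = 0  ⇒  m = 120² − 40·231 = 5160
m = 5160 > 0,  v_rel·d = 120 > 0  ⇒  inside

inside=yes margin=5160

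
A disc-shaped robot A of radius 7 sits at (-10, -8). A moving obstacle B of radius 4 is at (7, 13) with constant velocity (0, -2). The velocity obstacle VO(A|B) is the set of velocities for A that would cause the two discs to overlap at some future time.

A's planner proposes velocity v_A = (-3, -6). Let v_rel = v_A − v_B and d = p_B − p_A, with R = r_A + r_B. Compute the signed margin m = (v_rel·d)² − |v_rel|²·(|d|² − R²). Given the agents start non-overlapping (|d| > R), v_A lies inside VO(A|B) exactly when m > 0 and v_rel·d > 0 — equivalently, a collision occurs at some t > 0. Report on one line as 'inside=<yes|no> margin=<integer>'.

d = (17, 21),  |d|² = 730;  R = 7+4 = 11,  c = 730−11² = 609
v_rel = (-3, -4),  |v_rel|² = 25;  v_rel·d = (-3)·(17) + (-4)·(21) = -135
25·t² + 270·t + 609 = 0  ⇒  m = (-135)² − 25·609 = 3000
m = 3000 > 0,  v_rel·d = -135 < 0  ⇒  outside

inside=no margin=3000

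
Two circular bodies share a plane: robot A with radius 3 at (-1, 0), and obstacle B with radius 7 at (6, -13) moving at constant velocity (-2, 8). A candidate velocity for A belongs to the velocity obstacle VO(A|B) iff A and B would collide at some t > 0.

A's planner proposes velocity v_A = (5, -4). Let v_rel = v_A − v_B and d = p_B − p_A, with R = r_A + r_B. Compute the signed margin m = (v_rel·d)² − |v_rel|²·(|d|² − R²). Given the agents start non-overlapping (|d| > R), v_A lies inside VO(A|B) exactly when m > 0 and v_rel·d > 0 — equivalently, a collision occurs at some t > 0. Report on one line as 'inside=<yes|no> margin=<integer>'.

d = (7, -13),  |d|² = 218;  R = 3+7 = 10,  c = 218−10² = 118
v_rel = (7, -12),  |v_rel|² = 193;  v_rel·d = (7)·(7) + (-12)·(-13) = 205
193·t² − 410·t + 118 = 0  ⇒  m = 205² − 193·118 = 19251
m = 19251 > 0,  v_rel·d = 205 > 0  ⇒  inside

inside=yes margin=19251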